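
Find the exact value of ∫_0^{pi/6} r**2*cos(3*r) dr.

-2/27 + pi**2/108

Integrate by parts twice (u = r^2, dv = cos(3*r) dr).
An antiderivative is F(r) = r**2*sin(3*r)/3 + 2*r*cos(3*r)/9 - 2*sin(3*r)/27.
Then F(pi/6) - F(0) = (-2/27 + pi**2/108) - (0) = -2/27 + pi**2/108.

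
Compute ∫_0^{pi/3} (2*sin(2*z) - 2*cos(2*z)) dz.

An antiderivative is F(z) = -sin(2*z) - cos(2*z).
Then F(pi/3) - F(0) = (1/2 - sqrt(3)/2) - (-1) = 3/2 - sqrt(3)/2.

3/2 - sqrt(3)/2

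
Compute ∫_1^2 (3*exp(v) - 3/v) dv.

An antiderivative is F(v) = 3*exp(v) - 3*log(v).
Then F(2) - F(1) = (-3*log(2) + 3*exp(2)) - (3*exp(1)) = -3*exp(1) - 3*log(2) + 3*exp(2).

-3*exp(1) - 3*log(2) + 3*exp(2)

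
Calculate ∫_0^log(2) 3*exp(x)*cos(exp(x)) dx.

Let u = exp(x), so du = exp(x) dx. When x = 0, u = 1; when x = log(2), u = 2.
The integral becomes 3·∫ cos(u) du from 1 to 2, with antiderivative 3*sin(u).
Back in x: F(x) = 3*sin(exp(x)).
Then F(log(2)) - F(0) = (3*sin(2)) - (3*sin(1)) = -3*sin(1) + 3*sin(2).

-3*sin(1) + 3*sin(2)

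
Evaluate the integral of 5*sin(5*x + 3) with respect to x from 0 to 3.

Let u = 5*x + 3, so du = 5 dx. When x = 0, u = 3; when x = 3, u = 18.
The integral becomes ∫ sin(u) du from 3 to 18, with antiderivative -cos(u).
Back in x: F(x) = -cos(5*x + 3).
Then F(3) - F(0) = (-cos(18)) - (-cos(3)) = cos(3) - cos(18).

cos(3) - cos(18)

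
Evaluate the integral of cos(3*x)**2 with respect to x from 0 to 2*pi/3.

Use the identity cos^2(3*x) = (1 + cos(6*x))/2.
An antiderivative is F(x) = x/2 + sin(6*x)/12.
Then F(2*pi/3) - F(0) = (pi/3) - (0) = pi/3.

pi/3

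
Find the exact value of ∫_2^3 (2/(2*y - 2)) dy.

log(2)

An antiderivative is F(y) = log(2*y - 2).
Then F(3) - F(2) = (log(4)) - (log(2)) = log(2).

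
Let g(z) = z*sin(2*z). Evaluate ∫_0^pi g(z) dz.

-pi/2

Integrate by parts once (u = z, dv = sin(2*z) dz).
An antiderivative is F(z) = -z*cos(2*z)/2 + sin(2*z)/4.
Then F(pi) - F(0) = (-pi/2) - (0) = -pi/2.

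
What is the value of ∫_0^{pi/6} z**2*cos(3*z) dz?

-2/27 + pi**2/108

Integrate by parts twice (u = z^2, dv = cos(3*z) dz).
An antiderivative is F(z) = z**2*sin(3*z)/3 + 2*z*cos(3*z)/9 - 2*sin(3*z)/27.
Then F(pi/6) - F(0) = (-2/27 + pi**2/108) - (0) = -2/27 + pi**2/108.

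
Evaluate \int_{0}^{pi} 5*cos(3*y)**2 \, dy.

Use the identity cos^2(3*y) = (1 + cos(6*y))/2.
An antiderivative is F(y) = 5*y/2 + 5*sin(6*y)/12.
Then F(pi) - F(0) = (5*pi/2) - (0) = 5*pi/2.

5*pi/2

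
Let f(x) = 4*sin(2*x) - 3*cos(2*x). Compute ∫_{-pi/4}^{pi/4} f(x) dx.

An antiderivative is F(x) = -3*sin(2*x)/2 - 2*cos(2*x).
Then F(pi/4) - F(-pi/4) = (-3/2) - (3/2) = -3.

-3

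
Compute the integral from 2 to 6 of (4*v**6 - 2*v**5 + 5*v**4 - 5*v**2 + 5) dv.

By the power rule, an antiderivative is F(v) = 4*v**7/7 - v**6/3 + v**5 - 5*v**3/3 + 5*v.
Then F(6) - F(2) = (1063002/7) - (1690/21) = 3187316/21.

3187316/21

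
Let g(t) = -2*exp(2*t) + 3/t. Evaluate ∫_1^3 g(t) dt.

-exp(6) + log(27) + exp(2)

An antiderivative is F(t) = -exp(2*t) + 3*log(t).
Then F(3) - F(1) = (-exp(6) + log(27)) - (-exp(2)) = -exp(6) + log(27) + exp(2).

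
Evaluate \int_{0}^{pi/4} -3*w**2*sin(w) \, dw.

Integrate by parts twice (u = w^2, dv = -3*sin(w) dw).
An antiderivative is F(w) = 3*w**2*cos(w) - 6*w*sin(w) - 6*cos(w).
Then F(pi/4) - F(0) = (3*sqrt(2)*(-32 - 8*pi + pi**2)/32) - (-6) = -3*sqrt(2) - 3*sqrt(2)*pi/4 + 3*sqrt(2)*pi**2/32 + 6.

-3*sqrt(2) - 3*sqrt(2)*pi/4 + 3*sqrt(2)*pi**2/32 + 6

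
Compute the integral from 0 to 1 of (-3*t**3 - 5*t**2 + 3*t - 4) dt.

By the power rule, an antiderivative is F(t) = -3*t**4/4 - 5*t**3/3 + 3*t**2/2 - 4*t.
Then F(1) - F(0) = (-59/12) - (0) = -59/12.

-59/12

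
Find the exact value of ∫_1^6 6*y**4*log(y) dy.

Integrate by parts once (u = ln y, dv = 6*y**4 dy).
An antiderivative is F(y) = 6*y**5*(5*log(y) - 1)/25.
Then F(6) - F(1) = (-46656/25 + 46656*log(6)/5) - (-6/25) = -1866 + 46656*log(6)/5.

-1866 + 46656*log(6)/5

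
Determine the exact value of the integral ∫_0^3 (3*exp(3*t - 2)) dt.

-(1 - exp(9))*exp(-2)

Let u = 3*t - 2, so du = 3 dt. When t = 0, u = -2; when t = 3, u = 7.
The integral becomes ∫ exp(u) du from -2 to 7, with antiderivative exp(u).
Back in t: F(t) = exp(3*t - 2).
Then F(3) - F(0) = (exp(7)) - (exp(-2)) = -(1 - exp(9))*exp(-2).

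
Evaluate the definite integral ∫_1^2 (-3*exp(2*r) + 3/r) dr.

-3*exp(4)/2 + log(8) + 3*exp(2)/2

An antiderivative is F(r) = -3*exp(2*r)/2 + 3*log(r).
Then F(2) - F(1) = (-3*exp(4)/2 + log(8)) - (-3*exp(2)/2) = -3*exp(4)/2 + log(8) + 3*exp(2)/2.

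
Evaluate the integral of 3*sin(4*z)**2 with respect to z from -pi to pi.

Use the identity sin^2(4*z) = (1 - cos(8*z))/2.
An antiderivative is F(z) = 3*z/2 - 3*sin(8*z)/16.
Then F(pi) - F(-pi) = (3*pi/2) - (-3*pi/2) = 3*pi.

3*pi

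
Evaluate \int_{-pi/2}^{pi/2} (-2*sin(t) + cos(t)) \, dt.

An antiderivative is F(t) = sin(t) + 2*cos(t).
Then F(pi/2) - F(-pi/2) = (1) - (-1) = 2.

2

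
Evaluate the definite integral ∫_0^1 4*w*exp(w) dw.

Integrate by parts once (u = w, dv = 4*exp(w) dw).
An antiderivative is F(w) = (4*w - 4)*exp(w).
Then F(1) - F(0) = (0) - (-4) = 4.

4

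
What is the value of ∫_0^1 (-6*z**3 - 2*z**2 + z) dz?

-5/3

By the power rule, an antiderivative is F(z) = -3*z**4/2 - 2*z**3/3 + z**2/2.
Then F(1) - F(0) = (-5/3) - (0) = -5/3.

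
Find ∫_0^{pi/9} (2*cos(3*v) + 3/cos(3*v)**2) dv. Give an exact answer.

An antiderivative is F(v) = 2*sin(3*v)/3 + tan(3*v).
Then F(pi/9) - F(0) = (4*sqrt(3)/3) - (0) = 4*sqrt(3)/3.

4*sqrt(3)/3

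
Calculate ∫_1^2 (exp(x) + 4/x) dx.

An antiderivative is F(x) = exp(x) + 4*log(x).
Then F(2) - F(1) = (log(16) + exp(2)) - (exp(1)) = -exp(1) + log(16) + exp(2).

-exp(1) + log(16) + exp(2)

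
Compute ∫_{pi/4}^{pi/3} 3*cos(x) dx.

-3*sqrt(2)/2 + 3*sqrt(3)/2

An antiderivative is F(x) = 3*sin(x).
Then F(pi/3) - F(pi/4) = (3*sqrt(3)/2) - (3*sqrt(2)/2) = -3*sqrt(2)/2 + 3*sqrt(3)/2.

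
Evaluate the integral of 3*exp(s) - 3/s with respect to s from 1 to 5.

-3*exp(1) - 3*log(5) + 3*exp(5)

An antiderivative is F(s) = 3*exp(s) - 3*log(s).
Then F(5) - F(1) = (-3*log(5) + 3*exp(5)) - (3*exp(1)) = -3*exp(1) - 3*log(5) + 3*exp(5).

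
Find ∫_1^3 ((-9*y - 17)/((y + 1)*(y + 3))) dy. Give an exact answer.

Factor the denominator: y**2 + 4*y + 3 = (y + 3)(y + 1).
Partial fractions: (-9*y - 17)/((y + 1)*(y + 3)) = -5/(y + 3) - 4/(y + 1).
An antiderivative is F(y) = -4*log(y + 1) - 5*log(y + 3).
Then F(3) - F(1) = (-13*log(2) - 5*log(3)) - (-14*log(2)) = -5*log(3) + log(2).

-5*log(3) + log(2)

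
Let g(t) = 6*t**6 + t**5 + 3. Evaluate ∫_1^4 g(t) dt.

By the power rule, an antiderivative is F(t) = 6*t**7/7 + t**6/6 + 3*t.
Then F(4) - F(1) = (309500/21) - (169/42) = 206277/14.

206277/14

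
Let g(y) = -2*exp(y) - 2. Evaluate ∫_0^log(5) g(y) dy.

-8 - 2*log(5)

An antiderivative is F(y) = -2*y - 2*exp(y).
Then F(log(5)) - F(0) = (-10 - 2*log(5)) - (-2) = -8 - 2*log(5).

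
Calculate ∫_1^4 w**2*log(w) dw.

Integrate by parts once (u = ln w, dv = w**2 dw).
An antiderivative is F(w) = w**3*(3*log(w) - 1)/9.
Then F(4) - F(1) = (-64/9 + 128*log(2)/3) - (-1/9) = -7 + 128*log(2)/3.

-7 + 128*log(2)/3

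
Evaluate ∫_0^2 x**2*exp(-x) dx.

2 - 10*exp(-2)

Integrate by parts twice (u = x^2, dv = exp(-x) dx).
An antiderivative is F(x) = (-x**2 - 2*x - 2)*exp(-x).
Then F(2) - F(0) = (-10*exp(-2)) - (-2) = 2 - 10*exp(-2).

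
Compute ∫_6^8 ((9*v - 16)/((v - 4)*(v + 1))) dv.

Factor the denominator: v**2 - 3*v - 4 = (v + 1)(v - 4).
Partial fractions: (9*v - 16)/((v - 4)*(v + 1)) = 5/(v + 1) + 4/(v - 4).
An antiderivative is F(v) = 4*log(v - 4) + 5*log(v + 1).
Then F(8) - F(6) = (8*log(2) + 10*log(3)) - (4*log(2) + 5*log(7)) = -5*log(7) + 4*log(2) + 10*log(3).

-5*log(7) + 4*log(2) + 10*log(3)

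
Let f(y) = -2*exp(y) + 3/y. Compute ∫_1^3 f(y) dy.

-2*exp(3) + log(27) + 2*exp(1)

An antiderivative is F(y) = -2*exp(y) + 3*log(y).
Then F(3) - F(1) = (-2*exp(3) + log(27)) - (-2*exp(1)) = -2*exp(3) + log(27) + 2*exp(1).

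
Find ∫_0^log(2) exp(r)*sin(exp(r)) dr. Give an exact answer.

Let u = exp(r), so du = exp(r) dr. When r = 0, u = 1; when r = log(2), u = 2.
The integral becomes ∫ sin(u) du from 1 to 2, with antiderivative -cos(u).
Back in r: F(r) = -cos(exp(r)).
Then F(log(2)) - F(0) = (-cos(2)) - (-cos(1)) = -cos(2) + cos(1).

-cos(2) + cos(1)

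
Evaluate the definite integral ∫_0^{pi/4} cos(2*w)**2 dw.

Use the identity cos^2(2*w) = (1 + cos(4*w))/2.
An antiderivative is F(w) = w/2 + sin(4*w)/8.
Then F(pi/4) - F(0) = (pi/8) - (0) = pi/8.

pi/8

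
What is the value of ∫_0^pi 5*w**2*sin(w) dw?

-20 + 5*pi**2

Integrate by parts twice (u = w^2, dv = 5*sin(w) dw).
An antiderivative is F(w) = -5*w**2*cos(w) + 10*w*sin(w) + 10*cos(w).
Then F(pi) - F(0) = (-10 + 5*pi**2) - (10) = -20 + 5*pi**2.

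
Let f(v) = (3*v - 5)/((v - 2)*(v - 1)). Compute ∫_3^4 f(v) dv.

log(9/2)

Factor the denominator: v**2 - 3*v + 2 = (v - 1)(v - 2).
Partial fractions: (3*v - 5)/((v - 2)*(v - 1)) = 2/(v - 1) + 1/(v - 2).
An antiderivative is F(v) = log(v - 2) + 2*log(v - 1).
Then F(4) - F(3) = (log(18)) - (log(4)) = log(9/2).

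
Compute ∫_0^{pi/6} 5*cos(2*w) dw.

An antiderivative is F(w) = 5*sin(2*w)/2.
Then F(pi/6) - F(0) = (5*sqrt(3)/4) - (0) = 5*sqrt(3)/4.

5*sqrt(3)/4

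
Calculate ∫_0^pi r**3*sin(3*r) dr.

pi*(-2 + 3*pi**2)/9

Integrate by parts 3 times (u = r^3, dv = sin(3*r) dr).
An antiderivative is F(r) = -r**3*cos(3*r)/3 + r**2*sin(3*r)/3 + 2*r*cos(3*r)/9 - 2*sin(3*r)/27.
Then F(pi) - F(0) = (pi*(-2 + 3*pi**2)/9) - (0) = pi*(-2 + 3*pi**2)/9.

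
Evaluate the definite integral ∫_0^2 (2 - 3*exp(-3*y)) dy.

exp(-6) + 3

An antiderivative is F(y) = 2*y + exp(-3*y).
Then F(2) - F(0) = (exp(-6) + 4) - (1) = exp(-6) + 3.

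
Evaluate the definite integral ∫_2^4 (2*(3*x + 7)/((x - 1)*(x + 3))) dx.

-log(5) + log(7) + 5*log(3)

Factor the denominator: x**2 + 2*x - 3 = (x + 3)(x - 1).
Partial fractions: 2*(3*x + 7)/((x - 1)*(x + 3)) = 1/(x + 3) + 5/(x - 1).
An antiderivative is F(x) = 5*log(x - 1) + log(x + 3).
Then F(4) - F(2) = (log(7) + 5*log(3)) - (log(5)) = -log(5) + log(7) + 5*log(3).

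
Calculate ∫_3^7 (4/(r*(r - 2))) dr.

-2*log(7) + 2*log(3) + 2*log(5)

Factor the denominator: r**2 - 2*r = r(r - 2).
Partial fractions: 4/(r*(r - 2)) = -2/r + 2/(r - 2).
An antiderivative is F(r) = -2*log(r) + 2*log(r - 2).
Then F(7) - F(3) = (log(25/49)) - (-log(9)) = -2*log(7) + 2*log(3) + 2*log(5).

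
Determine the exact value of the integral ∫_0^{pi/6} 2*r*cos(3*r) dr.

-2/9 + pi/9

Integrate by parts once (u = r, dv = 2*cos(3*r) dr).
An antiderivative is F(r) = 2*r*sin(3*r)/3 + 2*cos(3*r)/9.
Then F(pi/6) - F(0) = (pi/9) - (2/9) = -2/9 + pi/9.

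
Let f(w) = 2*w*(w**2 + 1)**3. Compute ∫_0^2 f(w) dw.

156

Let u = w**2 + 1, so du = 2*w dw. When w = 0, u = 1; when w = 2, u = 5.
The integral becomes ∫ u**3 du from 1 to 5, with antiderivative u**4/4.
Back in w: F(w) = (w**2 + 1)**4/4.
Then F(2) - F(0) = (625/4) - (1/4) = 156.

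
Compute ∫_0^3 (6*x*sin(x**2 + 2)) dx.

Let u = x**2 + 2, so du = 2*x dx. When x = 0, u = 2; when x = 3, u = 11.
The integral becomes 3·∫ sin(u) du from 2 to 11, with antiderivative -3*cos(u).
Back in x: F(x) = -3*cos(x**2 + 2).
Then F(3) - F(0) = (-3*cos(11)) - (-3*cos(2)) = 3*cos(2) - 3*cos(11).

3*cos(2) - 3*cos(11)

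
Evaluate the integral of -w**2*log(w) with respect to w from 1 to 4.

Integrate by parts once (u = ln w, dv = -w**2 dw).
An antiderivative is F(w) = -w**3*(3*log(w) - 1)/9.
Then F(4) - F(1) = (64/9 - 128*log(2)/3) - (1/9) = 7 - 128*log(2)/3.

7 - 128*log(2)/3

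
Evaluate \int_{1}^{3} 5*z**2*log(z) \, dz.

Integrate by parts once (u = ln z, dv = 5*z**2 dz).
An antiderivative is F(z) = 5*z**3*(3*log(z) - 1)/9.
Then F(3) - F(1) = (-15 + 45*log(3)) - (-5/9) = -130/9 + 45*log(3).

-130/9 + 45*log(3)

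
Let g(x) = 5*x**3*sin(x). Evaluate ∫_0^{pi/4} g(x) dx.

Integrate by parts 3 times (u = x^3, dv = 5*sin(x) dx).
An antiderivative is F(x) = -5*x**3*cos(x) + 15*x**2*sin(x) + 30*x*cos(x) - 30*sin(x).
Then F(pi/4) - F(0) = (5*sqrt(2)*(-384 - pi**3 + 12*pi**2 + 96*pi)/128) - (0) = 5*sqrt(2)*(-384 - pi**3 + 12*pi**2 + 96*pi)/128.

5*sqrt(2)*(-384 - pi**3 + 12*pi**2 + 96*pi)/128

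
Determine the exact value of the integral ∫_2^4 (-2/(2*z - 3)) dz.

-log(5)

An antiderivative is F(z) = -log(2*z - 3).
Then F(4) - F(2) = (-log(5)) - (0) = -log(5).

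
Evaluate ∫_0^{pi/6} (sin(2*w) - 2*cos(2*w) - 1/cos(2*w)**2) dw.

An antiderivative is F(w) = -sin(2*w) - cos(2*w)/2 - tan(2*w)/2.
Then F(pi/6) - F(0) = (-sqrt(3) - 1/4) - (-1/2) = 1/4 - sqrt(3).

1/4 - sqrt(3)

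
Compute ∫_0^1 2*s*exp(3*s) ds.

2/9 + 4*exp(3)/9

Integrate by parts once (u = s, dv = 2*exp(3*s) ds).
An antiderivative is F(s) = (6*s - 2)*exp(3*s)/9.
Then F(1) - F(0) = (4*exp(3)/9) - (-2/9) = 2/9 + 4*exp(3)/9.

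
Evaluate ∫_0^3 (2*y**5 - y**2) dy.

234

By the power rule, an antiderivative is F(y) = y**6/3 - y**3/3.
Then F(3) - F(0) = (234) - (0) = 234.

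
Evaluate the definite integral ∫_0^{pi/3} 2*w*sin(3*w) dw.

Integrate by parts once (u = w, dv = 2*sin(3*w) dw).
An antiderivative is F(w) = -2*w*cos(3*w)/3 + 2*sin(3*w)/9.
Then F(pi/3) - F(0) = (2*pi/9) - (0) = 2*pi/9.

2*pi/9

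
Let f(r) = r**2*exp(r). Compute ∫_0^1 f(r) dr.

-2 + E

Integrate by parts twice (u = r^2, dv = exp(r) dr).
An antiderivative is F(r) = (r**2 - 2*r + 2)*exp(r).
Then F(1) - F(0) = (E) - (2) = -2 + E.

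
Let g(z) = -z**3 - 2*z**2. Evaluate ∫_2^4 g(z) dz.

-292/3

By the power rule, an antiderivative is F(z) = -z**4/4 - 2*z**3/3.
Then F(4) - F(2) = (-320/3) - (-28/3) = -292/3.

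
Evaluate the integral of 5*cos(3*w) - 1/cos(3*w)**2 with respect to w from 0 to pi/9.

sqrt(3)/2

An antiderivative is F(w) = 5*sin(3*w)/3 - tan(3*w)/3.
Then F(pi/9) - F(0) = (sqrt(3)/2) - (0) = sqrt(3)/2.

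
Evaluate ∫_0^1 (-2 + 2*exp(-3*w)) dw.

-4/3 - 2*exp(-3)/3

An antiderivative is F(w) = -2*w - 2*exp(-3*w)/3.
Then F(1) - F(0) = (-2 - 2*exp(-3)/3) - (-2/3) = -4/3 - 2*exp(-3)/3.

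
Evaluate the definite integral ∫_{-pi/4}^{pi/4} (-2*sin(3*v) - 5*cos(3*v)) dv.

An antiderivative is F(v) = -5*sin(3*v)/3 + 2*cos(3*v)/3.
Then F(pi/4) - F(-pi/4) = (-7*sqrt(2)/6) - (sqrt(2)/2) = -5*sqrt(2)/3.

-5*sqrt(2)/3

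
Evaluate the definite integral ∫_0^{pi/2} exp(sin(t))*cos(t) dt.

Let u = sin(t), so du = cos(t) dt. When t = 0, u = 0; when t = pi/2, u = 1.
The integral becomes ∫ exp(u) du from 0 to 1, with antiderivative exp(u).
Back in t: F(t) = exp(sin(t)).
Then F(pi/2) - F(0) = (E) - (1) = -1 + E.

-1 + E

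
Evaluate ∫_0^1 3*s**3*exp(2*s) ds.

Integrate by parts 3 times (u = s^3, dv = 3*exp(2*s) ds).
An antiderivative is F(s) = (12*s**3 - 18*s**2 + 18*s - 9)*exp(2*s)/8.
Then F(1) - F(0) = (3*exp(2)/8) - (-9/8) = 9/8 + 3*exp(2)/8.

9/8 + 3*exp(2)/8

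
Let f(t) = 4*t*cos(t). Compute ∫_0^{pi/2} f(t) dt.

Integrate by parts once (u = t, dv = 4*cos(t) dt).
An antiderivative is F(t) = 4*t*sin(t) + 4*cos(t).
Then F(pi/2) - F(0) = (2*pi) - (4) = -4 + 2*pi.

-4 + 2*pi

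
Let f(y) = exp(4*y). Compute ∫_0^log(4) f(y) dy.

Let u = exp(y), so du = exp(y) dy. When y = 0, u = 1; when y = log(4), u = 4.
The integral becomes ∫ u**3 du from 1 to 4, with antiderivative u**4/4.
Back in y: F(y) = exp(4*y)/4.
Then F(log(4)) - F(0) = (64) - (1/4) = 255/4.

255/4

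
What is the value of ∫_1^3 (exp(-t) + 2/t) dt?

-exp(-3) + exp(-1) + 2*log(3)

An antiderivative is F(t) = 2*log(t) - exp(-t).
Then F(3) - F(1) = (-exp(-3) + 2*log(3)) - (-exp(-1)) = -exp(-3) + exp(-1) + 2*log(3).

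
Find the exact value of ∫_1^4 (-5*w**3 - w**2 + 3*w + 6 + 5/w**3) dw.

By the power rule, an antiderivative is F(w) = -5*w**4/4 - w**3/3 + 3*w**2/2 + 6*w - 5/(2*w**2).
Then F(4) - F(1) = (-28175/96) - (41/12) = -9501/32.

-9501/32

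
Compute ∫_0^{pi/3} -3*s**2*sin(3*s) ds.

Integrate by parts twice (u = s^2, dv = -3*sin(3*s) ds).
An antiderivative is F(s) = s**2*cos(3*s) - 2*s*sin(3*s)/3 - 2*cos(3*s)/9.
Then F(pi/3) - F(0) = (2/9 - pi**2/9) - (-2/9) = 4/9 - pi**2/9.

4/9 - pi**2/9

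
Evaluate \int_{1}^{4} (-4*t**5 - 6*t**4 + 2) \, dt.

-19758/5

By the power rule, an antiderivative is F(t) = -2*t**6/3 - 6*t**5/5 + 2*t.
Then F(4) - F(1) = (-59272/15) - (2/15) = -19758/5.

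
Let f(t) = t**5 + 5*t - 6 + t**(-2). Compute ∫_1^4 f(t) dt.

By the power rule, an antiderivative is F(t) = t**6/6 + 5*t**2/2 - 6*t - 1/t.
Then F(4) - F(1) = (8381/12) - (-13/3) = 2811/4.

2811/4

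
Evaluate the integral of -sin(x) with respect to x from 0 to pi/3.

An antiderivative is F(x) = cos(x).
Then F(pi/3) - F(0) = (1/2) - (1) = -1/2.

-1/2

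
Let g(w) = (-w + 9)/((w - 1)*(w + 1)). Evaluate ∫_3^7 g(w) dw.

log(81/32)

Factor the denominator: w**2 - 1 = (w + 1)(w - 1).
Partial fractions: (-w + 9)/((w - 1)*(w + 1)) = -5/(w + 1) + 4/(w - 1).
An antiderivative is F(w) = 4*log(w - 1) - 5*log(w + 1).
Then F(7) - F(3) = (-11*log(2) + 4*log(3)) - (-log(64)) = log(81/32).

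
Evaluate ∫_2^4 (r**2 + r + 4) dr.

98/3

By the power rule, an antiderivative is F(r) = r**3/3 + r**2/2 + 4*r.
Then F(4) - F(2) = (136/3) - (38/3) = 98/3.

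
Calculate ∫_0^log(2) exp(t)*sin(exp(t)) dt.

Let u = exp(t), so du = exp(t) dt. When t = 0, u = 1; when t = log(2), u = 2.
The integral becomes ∫ sin(u) du from 1 to 2, with antiderivative -cos(u).
Back in t: F(t) = -cos(exp(t)).
Then F(log(2)) - F(0) = (-cos(2)) - (-cos(1)) = -cos(2) + cos(1).

-cos(2) + cos(1)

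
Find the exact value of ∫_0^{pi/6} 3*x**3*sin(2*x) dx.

Integrate by parts 3 times (u = x^3, dv = 3*sin(2*x) dx).
An antiderivative is F(x) = -3*x**3*cos(2*x)/2 + 9*x**2*sin(2*x)/4 + 9*x*cos(2*x)/4 - 9*sin(2*x)/8.
Then F(pi/6) - F(0) = (-9*sqrt(3)/16 - pi**3/288 + sqrt(3)*pi**2/32 + 3*pi/16) - (0) = -9*sqrt(3)/16 - pi**3/288 + sqrt(3)*pi**2/32 + 3*pi/16.

-9*sqrt(3)/16 - pi**3/288 + sqrt(3)*pi**2/32 + 3*pi/16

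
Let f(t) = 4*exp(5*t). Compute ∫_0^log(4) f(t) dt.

4092/5

Let u = exp(t), so du = exp(t) dt. When t = 0, u = 1; when t = log(4), u = 4.
The integral becomes 4·∫ u**4 du from 1 to 4, with antiderivative 4*u**5/5.
Back in t: F(t) = 4*exp(5*t)/5.
Then F(log(4)) - F(0) = (4096/5) - (4/5) = 4092/5.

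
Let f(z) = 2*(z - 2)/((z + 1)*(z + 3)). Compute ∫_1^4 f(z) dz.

-7*log(2) - 3*log(5) + 5*log(7)

Factor the denominator: z**2 + 4*z + 3 = (z + 3)(z + 1).
Partial fractions: 2*(z - 2)/((z + 1)*(z + 3)) = 5/(z + 3) - 3/(z + 1).
An antiderivative is F(z) = -3*log(z + 1) + 5*log(z + 3).
Then F(4) - F(1) = (-3*log(5) + 5*log(7)) - (7*log(2)) = -7*log(2) - 3*log(5) + 5*log(7).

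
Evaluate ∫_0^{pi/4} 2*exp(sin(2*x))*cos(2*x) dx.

-1 + E

Let u = sin(2*x), so du = 2*cos(2*x) dx. When x = 0, u = 0; when x = pi/4, u = 1.
The integral becomes ∫ exp(u) du from 0 to 1, with antiderivative exp(u).
Back in x: F(x) = exp(sin(2*x)).
Then F(pi/4) - F(0) = (E) - (1) = -1 + E.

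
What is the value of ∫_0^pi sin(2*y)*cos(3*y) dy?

Use the identity sin(2*y)cos(3*y) = [sin(5*y) + sin(-y)]/2.
An antiderivative is F(y) = cos(y)/2 - cos(5*y)/10.
Then F(pi) - F(0) = (-2/5) - (2/5) = -4/5.

-4/5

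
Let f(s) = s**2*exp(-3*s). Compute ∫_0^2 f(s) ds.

Integrate by parts twice (u = s^2, dv = exp(-3*s) ds).
An antiderivative is F(s) = (-9*s**2 - 6*s - 2)*exp(-3*s)/27.
Then F(2) - F(0) = (-50*exp(-6)/27) - (-2/27) = 2/27 - 50*exp(-6)/27.

2/27 - 50*exp(-6)/27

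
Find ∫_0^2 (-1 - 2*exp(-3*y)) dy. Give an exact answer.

An antiderivative is F(y) = -y + 2*exp(-3*y)/3.
Then F(2) - F(0) = (-2 + 2*exp(-6)/3) - (2/3) = -8/3 + 2*exp(-6)/3.

-8/3 + 2*exp(-6)/3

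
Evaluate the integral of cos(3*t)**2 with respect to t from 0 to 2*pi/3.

pi/3

Use the identity cos^2(3*t) = (1 + cos(6*t))/2.
An antiderivative is F(t) = t/2 + sin(6*t)/12.
Then F(2*pi/3) - F(0) = (pi/3) - (0) = pi/3.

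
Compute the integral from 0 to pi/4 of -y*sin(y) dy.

sqrt(2)*(-4 + pi)/8

Integrate by parts once (u = y, dv = -sin(y) dy).
An antiderivative is F(y) = y*cos(y) - sin(y).
Then F(pi/4) - F(0) = (sqrt(2)*(-4 + pi)/8) - (0) = sqrt(2)*(-4 + pi)/8.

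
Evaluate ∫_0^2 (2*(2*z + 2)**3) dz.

Let u = 2*z + 2, so du = 2 dz. When z = 0, u = 2; when z = 2, u = 6.
The integral becomes ∫ u**3 du from 2 to 6, with antiderivative u**4/4.
Back in z: F(z) = (2*z + 2)**4/4.
Then F(2) - F(0) = (324) - (4) = 320.

320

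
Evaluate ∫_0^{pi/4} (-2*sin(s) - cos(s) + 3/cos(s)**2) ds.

An antiderivative is F(s) = -sin(s) + 2*cos(s) + 3*tan(s).
Then F(pi/4) - F(0) = (sqrt(2)/2 + 3) - (2) = sqrt(2)/2 + 1.

sqrt(2)/2 + 1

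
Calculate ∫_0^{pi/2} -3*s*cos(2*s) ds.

Integrate by parts once (u = s, dv = -3*cos(2*s) ds).
An antiderivative is F(s) = -3*s*sin(2*s)/2 - 3*cos(2*s)/4.
Then F(pi/2) - F(0) = (3/4) - (-3/4) = 3/2.

3/2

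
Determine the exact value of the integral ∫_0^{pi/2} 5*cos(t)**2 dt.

5*pi/4

Use the identity cos^2(t) = (1 + cos(2*t))/2.
An antiderivative is F(t) = 5*t/2 + 5*sin(2*t)/4.
Then F(pi/2) - F(0) = (5*pi/4) - (0) = 5*pi/4.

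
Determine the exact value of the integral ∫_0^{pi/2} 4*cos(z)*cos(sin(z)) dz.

4*sin(1)

Let u = sin(z), so du = cos(z) dz. When z = 0, u = 0; when z = pi/2, u = 1.
The integral becomes 4·∫ cos(u) du from 0 to 1, with antiderivative 4*sin(u).
Back in z: F(z) = 4*sin(sin(z)).
Then F(pi/2) - F(0) = (4*sin(1)) - (0) = 4*sin(1).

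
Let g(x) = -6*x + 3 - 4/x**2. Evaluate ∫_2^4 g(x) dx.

By the power rule, an antiderivative is F(x) = -3*x**2 + 3*x + 4/x.
Then F(4) - F(2) = (-35) - (-4) = -31.

-31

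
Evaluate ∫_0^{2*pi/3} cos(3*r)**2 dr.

Use the identity cos^2(3*r) = (1 + cos(6*r))/2.
An antiderivative is F(r) = r/2 + sin(6*r)/12.
Then F(2*pi/3) - F(0) = (pi/3) - (0) = pi/3.

pi/3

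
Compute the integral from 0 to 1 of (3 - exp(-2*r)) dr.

An antiderivative is F(r) = 3*r + exp(-2*r)/2.
Then F(1) - F(0) = (exp(-2)/2 + 3) - (1/2) = exp(-2)/2 + 5/2.

exp(-2)/2 + 5/2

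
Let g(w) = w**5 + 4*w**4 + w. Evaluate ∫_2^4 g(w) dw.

7358/5

By the power rule, an antiderivative is F(w) = w**6/6 + 4*w**5/5 + w**2/2.
Then F(4) - F(2) = (22648/15) - (574/15) = 7358/5.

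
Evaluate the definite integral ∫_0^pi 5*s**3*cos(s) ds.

60 - 15*pi**2

Integrate by parts 3 times (u = s^3, dv = 5*cos(s) ds).
An antiderivative is F(s) = 5*s**3*sin(s) + 15*s**2*cos(s) - 30*s*sin(s) - 30*cos(s).
Then F(pi) - F(0) = (30 - 15*pi**2) - (-30) = 60 - 15*pi**2.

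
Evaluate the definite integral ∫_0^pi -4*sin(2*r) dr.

0

An antiderivative is F(r) = 2*cos(2*r).
Then F(pi) - F(0) = (2) - (2) = 0.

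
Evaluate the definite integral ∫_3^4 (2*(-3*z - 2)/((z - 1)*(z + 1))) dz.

Factor the denominator: z**2 - 1 = (z + 1)(z - 1).
Partial fractions: 2*(-3*z - 2)/((z - 1)*(z + 1)) = -1/(z + 1) - 5/(z - 1).
An antiderivative is F(z) = -5*log(z - 1) - log(z + 1).
Then F(4) - F(3) = (-5*log(3) - log(5)) - (-7*log(2)) = -5*log(3) - log(5) + 7*log(2).

-5*log(3) - log(5) + 7*log(2)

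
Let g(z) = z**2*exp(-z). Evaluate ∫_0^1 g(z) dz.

Integrate by parts twice (u = z^2, dv = exp(-z) dz).
An antiderivative is F(z) = (-z**2 - 2*z - 2)*exp(-z).
Then F(1) - F(0) = (-5*exp(-1)) - (-2) = 2 - 5*exp(-1).

2 - 5*exp(-1)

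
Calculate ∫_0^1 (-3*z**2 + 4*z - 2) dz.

-1

By the power rule, an antiderivative is F(z) = -z**3 + 2*z**2 - 2*z.
Then F(1) - F(0) = (-1) - (0) = -1.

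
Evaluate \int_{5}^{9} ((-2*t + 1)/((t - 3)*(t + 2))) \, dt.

Factor the denominator: t**2 - t - 6 = (t + 2)(t - 3).
Partial fractions: (-2*t + 1)/((t - 3)*(t + 2)) = -1/(t + 2) - 1/(t - 3).
An antiderivative is F(t) = -log(t - 3) - log(t + 2).
Then F(9) - F(5) = (-log(66)) - (-log(14)) = log(7/33).

log(7/33)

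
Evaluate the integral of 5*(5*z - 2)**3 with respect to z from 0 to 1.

Let u = 5*z - 2, so du = 5 dz. When z = 0, u = -2; when z = 1, u = 3.
The integral becomes ∫ u**3 du from -2 to 3, with antiderivative u**4/4.
Back in z: F(z) = (5*z - 2)**4/4.
Then F(1) - F(0) = (81/4) - (4) = 65/4.

65/4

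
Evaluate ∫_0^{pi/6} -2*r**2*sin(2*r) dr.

-sqrt(3)*pi/12 + pi**2/72 + 1/4

Integrate by parts twice (u = r^2, dv = -2*sin(2*r) dr).
An antiderivative is F(r) = r**2*cos(2*r) - r*sin(2*r) - cos(2*r)/2.
Then F(pi/6) - F(0) = (-sqrt(3)*pi/12 - 1/4 + pi**2/72) - (-1/2) = -sqrt(3)*pi/12 + pi**2/72 + 1/4.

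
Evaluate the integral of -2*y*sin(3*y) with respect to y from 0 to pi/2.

2/9

Integrate by parts once (u = y, dv = -2*sin(3*y) dy).
An antiderivative is F(y) = 2*y*cos(3*y)/3 - 2*sin(3*y)/9.
Then F(pi/2) - F(0) = (2/9) - (0) = 2/9.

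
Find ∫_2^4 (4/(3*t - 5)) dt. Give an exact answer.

An antiderivative is F(t) = 4*log(3*t - 5)/3.
Then F(4) - F(2) = (4*log(7)/3) - (0) = 4*log(7)/3.

4*log(7)/3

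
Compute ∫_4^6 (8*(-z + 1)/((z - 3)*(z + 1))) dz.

-4*log(7) - 4*log(3) + 4*log(5)

Factor the denominator: z**2 - 2*z - 3 = (z + 1)(z - 3).
Partial fractions: 8*(-z + 1)/((z - 3)*(z + 1)) = -4/(z + 1) - 4/(z - 3).
An antiderivative is F(z) = -4*log(z - 3) - 4*log(z + 1).
Then F(6) - F(4) = (-4*log(7) - 4*log(3)) - (-4*log(5)) = -4*log(7) - 4*log(3) + 4*log(5).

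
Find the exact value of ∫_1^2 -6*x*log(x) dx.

Integrate by parts once (u = ln x, dv = -6*x dx).
An antiderivative is F(x) = -3*x**2*(2*log(x) - 1)/2.
Then F(2) - F(1) = (6 - 12*log(2)) - (3/2) = 9/2 - 12*log(2).

9/2 - 12*log(2)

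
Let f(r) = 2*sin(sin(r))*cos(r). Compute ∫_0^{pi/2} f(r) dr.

2 - 2*cos(1)

Let u = sin(r), so du = cos(r) dr. When r = 0, u = 0; when r = pi/2, u = 1.
The integral becomes 2·∫ sin(u) du from 0 to 1, with antiderivative -2*cos(u).
Back in r: F(r) = -2*cos(sin(r)).
Then F(pi/2) - F(0) = (-2*cos(1)) - (-2) = 2 - 2*cos(1).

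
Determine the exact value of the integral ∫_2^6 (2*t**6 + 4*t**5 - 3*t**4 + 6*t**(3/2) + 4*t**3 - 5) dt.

-48*sqrt(2)/5 + 432*sqrt(6)/5 + 11300108/105

By the power rule, an antiderivative is F(t) = 2*t**7/7 + 2*t**6/3 + 12*t**(5/2)/5 - 3*t**5/5 + t**4 - 5*t.
Then F(6) - F(2) = (432*sqrt(6)/5 + 3769014/35) - (48*sqrt(2)/5 + 6934/105) = -48*sqrt(2)/5 + 432*sqrt(6)/5 + 11300108/105.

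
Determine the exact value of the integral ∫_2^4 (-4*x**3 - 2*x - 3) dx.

By the power rule, an antiderivative is F(x) = -x**4 - x**2 - 3*x.
Then F(4) - F(2) = (-284) - (-26) = -258.

-258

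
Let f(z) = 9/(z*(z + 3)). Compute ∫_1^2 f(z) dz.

Factor the denominator: z**2 + 3*z = (z + 3)z.
Partial fractions: 9/(z*(z + 3)) = -3/(z + 3) + 3/z.
An antiderivative is F(z) = 3*log(z) - 3*log(z + 3).
Then F(2) - F(1) = (-3*log(5) + 3*log(2)) - (-log(64)) = -3*log(5) + 9*log(2).

-3*log(5) + 9*log(2)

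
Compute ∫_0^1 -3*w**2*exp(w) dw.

Integrate by parts twice (u = w^2, dv = -3*exp(w) dw).
An antiderivative is F(w) = (-3*w**2 + 6*w - 6)*exp(w).
Then F(1) - F(0) = (-3*E) - (-6) = 6 - 3*E.

6 - 3*E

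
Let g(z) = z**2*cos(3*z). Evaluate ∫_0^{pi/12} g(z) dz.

Integrate by parts twice (u = z^2, dv = cos(3*z) dz).
An antiderivative is F(z) = z**2*sin(3*z)/3 + 2*z*cos(3*z)/9 - 2*sin(3*z)/27.
Then F(pi/12) - F(0) = (sqrt(2)*(-32 + pi**2 + 8*pi)/864) - (0) = sqrt(2)*(-32 + pi**2 + 8*pi)/864.

sqrt(2)*(-32 + pi**2 + 8*pi)/864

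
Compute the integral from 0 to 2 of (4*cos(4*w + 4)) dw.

Let u = 4*w + 4, so du = 4 dw. When w = 0, u = 4; when w = 2, u = 12.
The integral becomes ∫ cos(u) du from 4 to 12, with antiderivative sin(u).
Back in w: F(w) = sin(4*w + 4).
Then F(2) - F(0) = (sin(12)) - (sin(4)) = sin(12) - sin(4).

sin(12) - sin(4)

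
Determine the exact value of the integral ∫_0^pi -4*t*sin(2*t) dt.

Integrate by parts once (u = t, dv = -4*sin(2*t) dt).
An antiderivative is F(t) = 2*t*cos(2*t) - sin(2*t).
Then F(pi) - F(0) = (2*pi) - (0) = 2*pi.

2*pi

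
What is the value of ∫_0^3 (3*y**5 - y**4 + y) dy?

By the power rule, an antiderivative is F(y) = y**6/2 - y**5/5 + y**2/2.
Then F(3) - F(0) = (1602/5) - (0) = 1602/5.

1602/5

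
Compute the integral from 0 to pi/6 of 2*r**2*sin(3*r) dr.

-4/27 + 2*pi/27

Integrate by parts twice (u = r^2, dv = 2*sin(3*r) dr).
An antiderivative is F(r) = -2*r**2*cos(3*r)/3 + 4*r*sin(3*r)/9 + 4*cos(3*r)/27.
Then F(pi/6) - F(0) = (2*pi/27) - (4/27) = -4/27 + 2*pi/27.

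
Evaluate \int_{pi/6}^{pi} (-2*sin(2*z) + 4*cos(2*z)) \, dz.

An antiderivative is F(z) = 2*sin(2*z) + cos(2*z).
Then F(pi) - F(pi/6) = (1) - (1/2 + sqrt(3)) = 1/2 - sqrt(3).

1/2 - sqrt(3)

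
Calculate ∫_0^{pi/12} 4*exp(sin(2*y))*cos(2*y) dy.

Let u = sin(2*y), so du = 2*cos(2*y) dy. When y = 0, u = 0; when y = pi/12, u = 1/2.
The integral becomes 2·∫ exp(u) du from 0 to 1/2, with antiderivative 2*exp(u).
Back in y: F(y) = 2*exp(sin(2*y)).
Then F(pi/12) - F(0) = (2*exp(1/2)) - (2) = -2 + 2*exp(1/2).

-2 + 2*exp(1/2)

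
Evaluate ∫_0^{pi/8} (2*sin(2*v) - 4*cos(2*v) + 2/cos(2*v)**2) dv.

An antiderivative is F(v) = -2*sin(2*v) - cos(2*v) + tan(2*v).
Then F(pi/8) - F(0) = (1 - 3*sqrt(2)/2) - (-1) = 2 - 3*sqrt(2)/2.

2 - 3*sqrt(2)/2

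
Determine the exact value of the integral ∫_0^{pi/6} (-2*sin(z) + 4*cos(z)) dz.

An antiderivative is F(z) = 4*sin(z) + 2*cos(z).
Then F(pi/6) - F(0) = (sqrt(3) + 2) - (2) = sqrt(3).

sqrt(3)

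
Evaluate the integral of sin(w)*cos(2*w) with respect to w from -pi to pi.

0

Use the identity sin(w)cos(2*w) = [sin(3*w) + sin(-w)]/2.
An antiderivative is F(w) = cos(w)/2 - cos(3*w)/6.
Then F(pi) - F(-pi) = (-1/3) - (-1/3) = 0.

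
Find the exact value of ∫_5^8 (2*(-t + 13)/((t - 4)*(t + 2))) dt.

-5*log(5) + log(2) + 5*log(7)

Factor the denominator: t**2 - 2*t - 8 = (t + 2)(t - 4).
Partial fractions: 2*(-t + 13)/((t - 4)*(t + 2)) = -5/(t + 2) + 3/(t - 4).
An antiderivative is F(t) = 3*log(t - 4) - 5*log(t + 2).
Then F(8) - F(5) = (-5*log(5) + log(2)) - (-5*log(7)) = -5*log(5) + log(2) + 5*log(7).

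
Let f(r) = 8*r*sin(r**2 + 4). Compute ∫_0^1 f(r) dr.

Let u = r**2 + 4, so du = 2*r dr. When r = 0, u = 4; when r = 1, u = 5.
The integral becomes 4·∫ sin(u) du from 4 to 5, with antiderivative -4*cos(u).
Back in r: F(r) = -4*cos(r**2 + 4).
Then F(1) - F(0) = (-4*cos(5)) - (-4*cos(4)) = 4*cos(4) - 4*cos(5).

4*cos(4) - 4*cos(5)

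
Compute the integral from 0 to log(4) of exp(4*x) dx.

255/4

Let u = exp(x), so du = exp(x) dx. When x = 0, u = 1; when x = log(4), u = 4.
The integral becomes ∫ u**3 du from 1 to 4, with antiderivative u**4/4.
Back in x: F(x) = exp(4*x)/4.
Then F(log(4)) - F(0) = (64) - (1/4) = 255/4.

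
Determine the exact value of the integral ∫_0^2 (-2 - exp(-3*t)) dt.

An antiderivative is F(t) = -2*t + exp(-3*t)/3.
Then F(2) - F(0) = (-4 + exp(-6)/3) - (1/3) = -13/3 + exp(-6)/3.

-13/3 + exp(-6)/3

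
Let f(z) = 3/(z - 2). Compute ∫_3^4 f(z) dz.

An antiderivative is F(z) = 3*log(z - 2).
Then F(4) - F(3) = (log(8)) - (0) = log(8).

log(8)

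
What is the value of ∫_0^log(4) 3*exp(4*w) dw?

765/4

Let u = exp(w), so du = exp(w) dw. When w = 0, u = 1; when w = log(4), u = 4.
The integral becomes 3·∫ u**3 du from 1 to 4, with antiderivative 3*u**4/4.
Back in w: F(w) = 3*exp(4*w)/4.
Then F(log(4)) - F(0) = (192) - (3/4) = 765/4.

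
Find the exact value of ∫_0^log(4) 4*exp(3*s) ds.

Let u = exp(s), so du = exp(s) ds. When s = 0, u = 1; when s = log(4), u = 4.
The integral becomes 4·∫ u**2 du from 1 to 4, with antiderivative 4*u**3/3.
Back in s: F(s) = 4*exp(3*s)/3.
Then F(log(4)) - F(0) = (256/3) - (4/3) = 84.

84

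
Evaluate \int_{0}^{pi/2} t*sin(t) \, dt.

Integrate by parts once (u = t, dv = sin(t) dt).
An antiderivative is F(t) = -t*cos(t) + sin(t).
Then F(pi/2) - F(0) = (1) - (0) = 1.

1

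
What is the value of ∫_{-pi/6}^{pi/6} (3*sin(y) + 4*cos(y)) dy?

4

An antiderivative is F(y) = 4*sin(y) - 3*cos(y).
Then F(pi/6) - F(-pi/6) = (2 - 3*sqrt(3)/2) - (-3*sqrt(3)/2 - 2) = 4.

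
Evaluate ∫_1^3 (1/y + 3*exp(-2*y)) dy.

An antiderivative is F(y) = log(y) - 3*exp(-2*y)/2.
Then F(3) - F(1) = (-3*exp(-6)/2 + log(3)) - (-3*exp(-2)/2) = -3*exp(-6)/2 + 3*exp(-2)/2 + log(3).

-3*exp(-6)/2 + 3*exp(-2)/2 + log(3)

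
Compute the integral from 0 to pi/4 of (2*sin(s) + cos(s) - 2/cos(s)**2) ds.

-sqrt(2)/2

An antiderivative is F(s) = sin(s) - 2*cos(s) - 2*tan(s).
Then F(pi/4) - F(0) = (-2 - sqrt(2)/2) - (-2) = -sqrt(2)/2.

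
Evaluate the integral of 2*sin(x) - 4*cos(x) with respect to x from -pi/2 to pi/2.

-8

An antiderivative is F(x) = -4*sin(x) - 2*cos(x).
Then F(pi/2) - F(-pi/2) = (-4) - (4) = -8.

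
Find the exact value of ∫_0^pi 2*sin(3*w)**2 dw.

pi

Use the identity sin^2(3*w) = (1 - cos(6*w))/2.
An antiderivative is F(w) = w - sin(6*w)/6.
Then F(pi) - F(0) = (pi) - (0) = pi.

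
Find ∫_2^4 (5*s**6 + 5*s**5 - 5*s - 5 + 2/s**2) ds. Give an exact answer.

209047/14

By the power rule, an antiderivative is F(s) = 5*s**7/7 + 5*s**6/6 - 5*s**2/2 - 5*s - 2/s.
Then F(4) - F(2) = (632339/42) - (2599/21) = 209047/14.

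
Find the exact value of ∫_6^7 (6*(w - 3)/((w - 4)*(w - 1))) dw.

-4*log(5) + 2*log(2) + 6*log(3)

Factor the denominator: w**2 - 5*w + 4 = (w - 1)(w - 4).
Partial fractions: 6*(w - 3)/((w - 4)*(w - 1)) = 4/(w - 1) + 2/(w - 4).
An antiderivative is F(w) = 2*log(w - 4) + 4*log(w - 1).
Then F(7) - F(6) = (4*log(2) + 6*log(3)) - (2*log(2) + 4*log(5)) = -4*log(5) + 2*log(2) + 6*log(3).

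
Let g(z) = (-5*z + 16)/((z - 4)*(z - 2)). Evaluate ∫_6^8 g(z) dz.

Factor the denominator: z**2 - 6*z + 8 = (z - 2)(z - 4).
Partial fractions: (-5*z + 16)/((z - 4)*(z - 2)) = -3/(z - 2) - 2/(z - 4).
An antiderivative is F(z) = -2*log(z - 4) - 3*log(z - 2).
Then F(8) - F(6) = (-7*log(2) - 3*log(3)) - (-8*log(2)) = log(2/27).

log(2/27)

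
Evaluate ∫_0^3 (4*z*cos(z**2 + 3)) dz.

Let u = z**2 + 3, so du = 2*z dz. When z = 0, u = 3; when z = 3, u = 12.
The integral becomes 2·∫ cos(u) du from 3 to 12, with antiderivative 2*sin(u).
Back in z: F(z) = 2*sin(z**2 + 3).
Then F(3) - F(0) = (2*sin(12)) - (2*sin(3)) = 2*sin(12) - 2*sin(3).

2*sin(12) - 2*sin(3)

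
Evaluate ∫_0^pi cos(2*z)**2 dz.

Use the identity cos^2(2*z) = (1 + cos(4*z))/2.
An antiderivative is F(z) = z/2 + sin(4*z)/8.
Then F(pi) - F(0) = (pi/2) - (0) = pi/2.

pi/2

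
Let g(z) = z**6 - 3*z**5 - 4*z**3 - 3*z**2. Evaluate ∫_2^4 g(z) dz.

By the power rule, an antiderivative is F(z) = z**7/7 - z**6/2 - z**4 - z**3.
Then F(4) - F(2) = (-192/7) - (-264/7) = 72/7.

72/7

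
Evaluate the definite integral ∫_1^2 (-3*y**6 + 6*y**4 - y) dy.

-1311/70

By the power rule, an antiderivative is F(y) = -3*y**7/7 + 6*y**5/5 - y**2/2.
Then F(2) - F(1) = (-646/35) - (19/70) = -1311/70.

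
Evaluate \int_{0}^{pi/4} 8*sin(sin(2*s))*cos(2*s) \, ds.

4 - 4*cos(1)

Let u = sin(2*s), so du = 2*cos(2*s) ds. When s = 0, u = 0; when s = pi/4, u = 1.
The integral becomes 4·∫ sin(u) du from 0 to 1, with antiderivative -4*cos(u).
Back in s: F(s) = -4*cos(sin(2*s)).
Then F(pi/4) - F(0) = (-4*cos(1)) - (-4) = 4 - 4*cos(1).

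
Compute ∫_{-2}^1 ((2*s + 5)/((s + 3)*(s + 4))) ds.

-5*log(2) + 3*log(5)

Factor the denominator: s**2 + 7*s + 12 = (s + 4)(s + 3).
Partial fractions: (2*s + 5)/((s + 3)*(s + 4)) = 3/(s + 4) - 1/(s + 3).
An antiderivative is F(s) = -log(s + 3) + 3*log(s + 4).
Then F(1) - F(-2) = (-2*log(2) + 3*log(5)) - (log(8)) = -5*log(2) + 3*log(5).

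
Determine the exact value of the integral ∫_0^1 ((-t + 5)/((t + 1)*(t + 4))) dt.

-3*log(5) + 8*log(2)

Factor the denominator: t**2 + 5*t + 4 = (t + 4)(t + 1).
Partial fractions: (-t + 5)/((t + 1)*(t + 4)) = -3/(t + 4) + 2/(t + 1).
An antiderivative is F(t) = 2*log(t + 1) - 3*log(t + 4).
Then F(1) - F(0) = (-3*log(5) + 2*log(2)) - (-log(64)) = -3*log(5) + 8*log(2).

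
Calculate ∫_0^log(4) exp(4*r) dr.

Let u = exp(r), so du = exp(r) dr. When r = 0, u = 1; when r = log(4), u = 4.
The integral becomes ∫ u**3 du from 1 to 4, with antiderivative u**4/4.
Back in r: F(r) = exp(4*r)/4.
Then F(log(4)) - F(0) = (64) - (1/4) = 255/4.

255/4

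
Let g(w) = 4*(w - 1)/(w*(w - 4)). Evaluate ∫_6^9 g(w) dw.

Factor the denominator: w**2 - 4*w = w(w - 4).
Partial fractions: 4*(w - 1)/(w*(w - 4)) = 1/w + 3/(w - 4).
An antiderivative is F(w) = log(w) + 3*log(w - 4).
Then F(9) - F(6) = (2*log(3) + 3*log(5)) - (log(48)) = -4*log(2) + log(3) + 3*log(5).

-4*log(2) + log(3) + 3*log(5)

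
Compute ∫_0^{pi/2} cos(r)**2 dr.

Use the identity cos^2(r) = (1 + cos(2*r))/2.
An antiderivative is F(r) = r/2 + sin(2*r)/4.
Then F(pi/2) - F(0) = (pi/4) - (0) = pi/4.

pi/4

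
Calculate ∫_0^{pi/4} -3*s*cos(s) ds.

Integrate by parts once (u = s, dv = -3*cos(s) ds).
An antiderivative is F(s) = -3*s*sin(s) - 3*cos(s).
Then F(pi/4) - F(0) = (3*sqrt(2)*(-4 - pi)/8) - (-3) = -3*sqrt(2)/2 - 3*sqrt(2)*pi/8 + 3.

-3*sqrt(2)/2 - 3*sqrt(2)*pi/8 + 3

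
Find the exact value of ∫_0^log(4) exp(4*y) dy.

Let u = exp(y), so du = exp(y) dy. When y = 0, u = 1; when y = log(4), u = 4.
The integral becomes ∫ u**3 du from 1 to 4, with antiderivative u**4/4.
Back in y: F(y) = exp(4*y)/4.
Then F(log(4)) - F(0) = (64) - (1/4) = 255/4.

255/4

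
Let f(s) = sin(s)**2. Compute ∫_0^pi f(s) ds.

Use the identity sin^2(s) = (1 - cos(2*s))/2.
An antiderivative is F(s) = s/2 - sin(2*s)/4.
Then F(pi) - F(0) = (pi/2) - (0) = pi/2.

pi/2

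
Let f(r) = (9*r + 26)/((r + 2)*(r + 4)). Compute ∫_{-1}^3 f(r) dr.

-5*log(3) + 4*log(5) + 5*log(7)

Factor the denominator: r**2 + 6*r + 8 = (r + 4)(r + 2).
Partial fractions: (9*r + 26)/((r + 2)*(r + 4)) = 5/(r + 4) + 4/(r + 2).
An antiderivative is F(r) = 4*log(r + 2) + 5*log(r + 4).
Then F(3) - F(-1) = (4*log(5) + 5*log(7)) - (5*log(3)) = -5*log(3) + 4*log(5) + 5*log(7).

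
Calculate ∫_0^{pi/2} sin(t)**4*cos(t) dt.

1/5

Let u = sin(t), so du = cos(t) dt. When t = 0, u = 0; when t = pi/2, u = 1.
The integral becomes ∫ u**4 du from 0 to 1, with antiderivative u**5/5.
Back in t: F(t) = sin(t)**5/5.
Then F(pi/2) - F(0) = (1/5) - (0) = 1/5.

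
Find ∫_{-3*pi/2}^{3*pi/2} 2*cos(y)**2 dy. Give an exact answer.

Use the identity cos^2(y) = (1 + cos(2*y))/2.
An antiderivative is F(y) = y + sin(2*y)/2.
Then F(3*pi/2) - F(-3*pi/2) = (3*pi/2) - (-3*pi/2) = 3*pi.

3*pi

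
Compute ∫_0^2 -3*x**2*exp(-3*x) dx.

-2/9 + 50*exp(-6)/9

Integrate by parts twice (u = x^2, dv = -3*exp(-3*x) dx).
An antiderivative is F(x) = (9*x**2 + 6*x + 2)*exp(-3*x)/9.
Then F(2) - F(0) = (50*exp(-6)/9) - (2/9) = -2/9 + 50*exp(-6)/9.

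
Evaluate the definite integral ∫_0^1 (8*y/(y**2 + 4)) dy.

-8*log(2) + 4*log(5)

Let u = y**2 + 4, so du = 2*y dy. When y = 0, u = 4; when y = 1, u = 5.
The integral becomes 4·∫ 1/u du from 4 to 5, with antiderivative 4*log(u).
Back in y: F(y) = 4*log(y**2 + 4).
Then F(1) - F(0) = (4*log(5)) - (8*log(2)) = -8*log(2) + 4*log(5).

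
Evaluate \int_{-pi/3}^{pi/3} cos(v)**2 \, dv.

sqrt(3)/4 + pi/3

Use the identity cos^2(v) = (1 + cos(2*v))/2.
An antiderivative is F(v) = v/2 + sin(2*v)/4.
Then F(pi/3) - F(-pi/3) = (sqrt(3)/8 + pi/6) - (-pi/6 - sqrt(3)/8) = sqrt(3)/4 + pi/3.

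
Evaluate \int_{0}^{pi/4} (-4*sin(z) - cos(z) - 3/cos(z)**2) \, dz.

-7 + 3*sqrt(2)/2

An antiderivative is F(z) = -sin(z) + 4*cos(z) - 3*tan(z).
Then F(pi/4) - F(0) = (-3 + 3*sqrt(2)/2) - (4) = -7 + 3*sqrt(2)/2.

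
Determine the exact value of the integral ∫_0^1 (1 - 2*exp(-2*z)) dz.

exp(-2)

An antiderivative is F(z) = z + exp(-2*z).
Then F(1) - F(0) = (exp(-2) + 1) - (1) = exp(-2).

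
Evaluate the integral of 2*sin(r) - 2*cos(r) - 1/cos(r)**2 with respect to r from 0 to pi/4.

An antiderivative is F(r) = -2*sin(r) - 2*cos(r) - tan(r).
Then F(pi/4) - F(0) = (-2*sqrt(2) - 1) - (-2) = 1 - 2*sqrt(2).

1 - 2*sqrt(2)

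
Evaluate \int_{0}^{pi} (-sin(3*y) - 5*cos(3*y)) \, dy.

An antiderivative is F(y) = -5*sin(3*y)/3 + cos(3*y)/3.
Then F(pi) - F(0) = (-1/3) - (1/3) = -2/3.

-2/3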